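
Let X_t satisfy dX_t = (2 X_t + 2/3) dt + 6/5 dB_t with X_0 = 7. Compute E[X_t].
E[X_t] = 22*exp(2*t)/3 - 1/3

Taking expectations and using E[dB_t] = 0, the mean m(t) = E[X_t] satisfies the ODE m'(t) = a m(t) + b with m(0) = x_0. With a = 2, b = 2/3, x_0 = 7, the solution is
  m(t) = x_0 * exp(a t) + (b/a) * (exp(a t) - 1)
       = 7 * exp(2 t) + ((2/3)/2) * (exp(2 t) - 1)
       = 22*exp(2*t)/3 - 1/3.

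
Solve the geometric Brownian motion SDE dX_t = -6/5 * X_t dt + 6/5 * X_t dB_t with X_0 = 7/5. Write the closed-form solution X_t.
X_t = 7/5 * exp((-48/25) * t + (6/5) * B_t)

For GBM dX = mu X dt + sigma X dB with X_0 = x_0, apply Itô to Y = log X: dY = (mu - sigma^2/2) dt + sigma dB, so Y_t = log(x_0) + (mu - sigma^2/2) t + sigma B_t and hence X_t = x_0 * exp((mu - sigma^2/2) t + sigma B_t).
With mu = -6/5, sigma = 6/5, x_0 = 7/5, this gives:
  X_t = 7/5 * exp((-48/25) * t + (6/5) * B_t).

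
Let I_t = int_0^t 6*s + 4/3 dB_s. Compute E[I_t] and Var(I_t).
E[I_t] = 0; Var(I_t) = 4*t*(27*t^2 + 18*t + 4)/9

The Itô integral of a deterministic integrand f(s) has mean 0 because each increment f(s) * (B_{s+ds} - B_s) has mean 0. By the Itô isometry:
  Var( int_0^t f(s) dB_s ) = E[ (int_0^t f(s) dB_s)^2 ] = int_0^t f(s)^2 ds.
Here f(s) = 6*s + 4/3, so f(s)^2 = 4*(9*s + 2)^2/9. Integrate:
  int_0^t (4*(9*s + 2)^2/9) ds = 4*t*(27*t^2 + 18*t + 4)/9.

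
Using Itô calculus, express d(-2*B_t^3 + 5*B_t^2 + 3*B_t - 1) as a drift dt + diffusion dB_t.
d(-2*B_t^3 + 5*B_t^2 + 3*B_t - 1) = (5 - 6*B_t) dt + (-6*B_t^2 + 10*B_t + 3) dB_t

Itô's formula for f(B_t) gives d f(B_t) = f'(B_t) dB_t + (1/2) f''(B_t) dt. Compute derivatives of f(x) = -2*x^3 + 5*x^2 + 3*x - 1:
  f'(x)  = -6*x^2 + 10*x + 3
  f''(x) = 10 - 12*x
Substitute x = B_t and multiply the f'' term by 1/2:
  drift     = (1/2) * (10 - 12*x) evaluated at B_t = 5 - 6*B_t
  diffusion = (-6*x^2 + 10*x + 3) evaluated at B_t = -6*B_t^2 + 10*B_t + 3
Therefore d(-2*B_t^3 + 5*B_t^2 + 3*B_t - 1) = (5 - 6*B_t) dt + (-6*B_t^2 + 10*B_t + 3) dB_t.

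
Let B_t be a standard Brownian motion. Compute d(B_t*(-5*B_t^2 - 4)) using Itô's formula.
d(B_t*(-5*B_t^2 - 4)) = (-15*B_t) dt + (-15*B_t^2 - 4) dB_t

Itô's formula for f(B_t) gives d f(B_t) = f'(B_t) dB_t + (1/2) f''(B_t) dt. Compute derivatives of f(x) = x*(-5*x^2 - 4):
  f'(x)  = -15*x^2 - 4
  f''(x) = -30*x
Substitute x = B_t and multiply the f'' term by 1/2:
  drift     = (1/2) * (-30*x) evaluated at B_t = -15*B_t
  diffusion = (-15*x^2 - 4) evaluated at B_t = -15*B_t^2 - 4
Therefore d(B_t*(-5*B_t^2 - 4)) = (-15*B_t) dt + (-15*B_t^2 - 4) dB_t.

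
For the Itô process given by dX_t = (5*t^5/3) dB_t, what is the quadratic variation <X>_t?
<X>_t = 25*t^11/99

For an Itô process dX_t = a(t) dt + b(t) dB_t, the quadratic variation is <X>_t = int_0^t b(s)^2 ds (the drift term does not contribute). Here b(s) = 5*s^5/3, so
  b(s)^2 = 25*s^10/9.
Integrating from 0 to t:
  <X>_t = int_0^t (25*s^10/9) ds = 25*t^11/99.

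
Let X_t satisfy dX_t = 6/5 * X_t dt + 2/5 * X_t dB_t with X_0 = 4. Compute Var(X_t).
Var(X_t) = 16*(exp(4*t/25) - 1)*exp(12*t/5)

For GBM dX = mu X dt + sigma X dB with X_0 = x_0, apply Itô to Y = log X: dY = (mu - sigma^2/2) dt + sigma dB, so Y_t = log(x_0) + (mu - sigma^2/2) t + sigma B_t and hence X_t = x_0 * exp((mu - sigma^2/2) t + sigma B_t).
With mu = 6/5, sigma = 2/5, x_0 = 4, this gives:
  X_t = 4 * exp((28/25) * t + (2/5) * B_t).
Since sigma*B_t ~ Normal(0, sigma^2 t), E[exp(sigma*B_t)] = exp(sigma^2 t / 2); so E[X_t] = x_0 * exp((mu - sigma^2/2) t) * exp(sigma^2 t / 2) = x_0 * exp(mu t) = 4*exp(6*t/5).
Var(X_t) = E[X_t^2] - (E[X_t])^2 = x_0^2 * exp(2 mu t) * (exp(sigma^2 t) - 1) = 16*(exp(4*t/25) - 1)*exp(12*t/5).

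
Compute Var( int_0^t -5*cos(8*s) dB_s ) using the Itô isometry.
Var = 25*t/2 + 25*sin(8*t)*cos(8*t)/16

The Itô integral of a deterministic integrand f(s) has mean 0 because each increment f(s) * (B_{s+ds} - B_s) has mean 0. By the Itô isometry:
  Var( int_0^t f(s) dB_s ) = E[ (int_0^t f(s) dB_s)^2 ] = int_0^t f(s)^2 ds.
Here f(s) = -5*cos(8*s), so f(s)^2 = 25*cos(8*s)^2. Integrate:
  int_0^t (25*cos(8*s)^2) ds = 25*t/2 + 25*sin(8*t)*cos(8*t)/16.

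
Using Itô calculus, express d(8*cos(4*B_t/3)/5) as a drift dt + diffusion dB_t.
d(8*cos(4*B_t/3)/5) = (-64*cos(4*B_t/3)/45) dt + (-32*sin(4*B_t/3)/15) dB_t

Itô's formula for f(B_t) gives d f(B_t) = f'(B_t) dB_t + (1/2) f''(B_t) dt. Compute derivatives of f(x) = 8*cos(4*x/3)/5:
  f'(x)  = -32*sin(4*x/3)/15
  f''(x) = -128*cos(4*x/3)/45
Substitute x = B_t and multiply the f'' term by 1/2:
  drift     = (1/2) * (-128*cos(4*x/3)/45) evaluated at B_t = -64*cos(4*B_t/3)/45
  diffusion = (-32*sin(4*x/3)/15) evaluated at B_t = -32*sin(4*B_t/3)/15
Therefore d(8*cos(4*B_t/3)/5) = (-64*cos(4*B_t/3)/45) dt + (-32*sin(4*B_t/3)/15) dB_t.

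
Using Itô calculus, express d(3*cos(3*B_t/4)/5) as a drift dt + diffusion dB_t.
d(3*cos(3*B_t/4)/5) = (-27*cos(3*B_t/4)/160) dt + (-9*sin(3*B_t/4)/20) dB_t

Itô's formula for f(B_t) gives d f(B_t) = f'(B_t) dB_t + (1/2) f''(B_t) dt. Compute derivatives of f(x) = 3*cos(3*x/4)/5:
  f'(x)  = -9*sin(3*x/4)/20
  f''(x) = -27*cos(3*x/4)/80
Substitute x = B_t and multiply the f'' term by 1/2:
  drift     = (1/2) * (-27*cos(3*x/4)/80) evaluated at B_t = -27*cos(3*B_t/4)/160
  diffusion = (-9*sin(3*x/4)/20) evaluated at B_t = -9*sin(3*B_t/4)/20
Therefore d(3*cos(3*B_t/4)/5) = (-27*cos(3*B_t/4)/160) dt + (-9*sin(3*B_t/4)/20) dB_t.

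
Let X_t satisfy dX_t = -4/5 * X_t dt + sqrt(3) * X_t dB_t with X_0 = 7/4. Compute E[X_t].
E[X_t] = 7*exp(-4*t/5)/4

For GBM dX = mu X dt + sigma X dB with X_0 = x_0, apply Itô to Y = log X: dY = (mu - sigma^2/2) dt + sigma dB, so Y_t = log(x_0) + (mu - sigma^2/2) t + sigma B_t and hence X_t = x_0 * exp((mu - sigma^2/2) t + sigma B_t).
With mu = -4/5, sigma = sqrt(3), x_0 = 7/4, this gives:
  X_t = 7/4 * exp((-23/10) * t + (sqrt(3)) * B_t).
Since sigma*B_t ~ Normal(0, sigma^2 t), E[exp(sigma*B_t)] = exp(sigma^2 t / 2); so E[X_t] = x_0 * exp((mu - sigma^2/2) t) * exp(sigma^2 t / 2) = x_0 * exp(mu t) = 7*exp(-4*t/5)/4.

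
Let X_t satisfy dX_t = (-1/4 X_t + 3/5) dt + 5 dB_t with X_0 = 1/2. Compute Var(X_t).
Var(X_t) = 50 - 50*exp(-t/2)

The variance V(t) = Var(X_t) satisfies V'(t) = 2 a V(t) + c^2 with V(0) = 0 (drift coefficient is linear in X, diffusion is constant). With a = -1/4, c = 5, the solution is
  V(t) = (c^2 / (2 a)) * (exp(2 a t) - 1)
       = (5^2 / (2*(-1/4))) * (exp((-1/2) t) - 1)
       = 50 - 50*exp(-t/2).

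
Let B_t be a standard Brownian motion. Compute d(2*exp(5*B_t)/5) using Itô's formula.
d(2*exp(5*B_t)/5) = (5*exp(5*B_t)) dt + (2*exp(5*B_t)) dB_t

Itô's formula for f(B_t) gives d f(B_t) = f'(B_t) dB_t + (1/2) f''(B_t) dt. Compute derivatives of f(x) = 2*exp(5*x)/5:
  f'(x)  = 2*exp(5*x)
  f''(x) = 10*exp(5*x)
Substitute x = B_t and multiply the f'' term by 1/2:
  drift     = (1/2) * (10*exp(5*x)) evaluated at B_t = 5*exp(5*B_t)
  diffusion = (2*exp(5*x)) evaluated at B_t = 2*exp(5*B_t)
Therefore d(2*exp(5*B_t)/5) = (5*exp(5*B_t)) dt + (2*exp(5*B_t)) dB_t.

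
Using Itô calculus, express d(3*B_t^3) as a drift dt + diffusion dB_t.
d(3*B_t^3) = (9*B_t) dt + (9*B_t^2) dB_t

Itô's formula for f(B_t) gives d f(B_t) = f'(B_t) dB_t + (1/2) f''(B_t) dt. Compute derivatives of f(x) = 3*x^3:
  f'(x)  = 9*x^2
  f''(x) = 18*x
Substitute x = B_t and multiply the f'' term by 1/2:
  drift     = (1/2) * (18*x) evaluated at B_t = 9*B_t
  diffusion = (9*x^2) evaluated at B_t = 9*B_t^2
Therefore d(3*B_t^3) = (9*B_t) dt + (9*B_t^2) dB_t.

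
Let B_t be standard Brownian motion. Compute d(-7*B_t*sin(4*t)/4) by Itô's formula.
d(-7*B_t*sin(4*t)/4) = (-7*B_t*cos(4*t)) dt + (-7*sin(4*t)/4) dB_t

Itô's formula for f(t, x): d f(t, B_t) = (f_t + (1/2) f_xx) dt + f_x dB_t. Compute partials of f(t, x) = -7*x*sin(4*t)/4:
  f_t(t,x)  = -7*x*cos(4*t)
  f_x(t,x)  = -7*sin(4*t)/4
  f_xx(t,x) = 0
Assemble drift = f_t + (1/2) f_xx = -7*x*cos(4*t) and diffusion = f_x = -7*sin(4*t)/4. Substituting x = B_t:
  d(-7*B_t*sin(4*t)/4) = (-7*B_t*cos(4*t)) dt + (-7*sin(4*t)/4) dB_t.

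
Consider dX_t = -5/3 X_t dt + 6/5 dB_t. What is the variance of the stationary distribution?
lim Var(X_t) = 54/125

The OU SDE dX = -theta X dt + sigma dB admits the integrating factor exp(theta t): d(exp(theta t) X_t) = sigma exp(theta t) dB_t. Integrating from 0 to t gives X_t = x_0 * exp(-theta t) + sigma * int_0^t exp(-theta (t-s)) dB_s for any initial x_0. The Itô integral has variance (by the Itô isometry) sigma^2 * int_0^t exp(-2 theta (t - s)) ds = sigma^2 * (1 - exp(-2 theta t)) / (2 theta), independent of x_0.
With theta = 5/3, sigma = 6/5:
  Var(X_t) = (6/5)^2 * (1 - exp(-2*5/3 t)) / (2 * 5/3) = 54/125 - 54*exp(-10*t/3)/125.
As t -> infinity, exp(-2*5/3 t) -> 0, so the stationary variance is sigma^2 / (2 theta) = 54/125.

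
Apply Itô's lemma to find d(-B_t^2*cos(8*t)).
d(-B_t^2*cos(8*t)) = (8*B_t^2*sin(8*t) - cos(8*t)) dt + (-2*B_t*cos(8*t)) dB_t

Itô's formula for f(t, x): d f(t, B_t) = (f_t + (1/2) f_xx) dt + f_x dB_t. Compute partials of f(t, x) = -x^2*cos(8*t):
  f_t(t,x)  = 8*x^2*sin(8*t)
  f_x(t,x)  = -2*x*cos(8*t)
  f_xx(t,x) = -2*cos(8*t)
Assemble drift = f_t + (1/2) f_xx = 8*x^2*sin(8*t) - cos(8*t) and diffusion = f_x = -2*x*cos(8*t). Substituting x = B_t:
  d(-B_t^2*cos(8*t)) = (8*B_t^2*sin(8*t) - cos(8*t)) dt + (-2*B_t*cos(8*t)) dB_t.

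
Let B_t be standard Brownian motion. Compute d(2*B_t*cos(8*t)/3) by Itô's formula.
d(2*B_t*cos(8*t)/3) = (-16*B_t*sin(8*t)/3) dt + (2*cos(8*t)/3) dB_t

Itô's formula for f(t, x): d f(t, B_t) = (f_t + (1/2) f_xx) dt + f_x dB_t. Compute partials of f(t, x) = 2*x*cos(8*t)/3:
  f_t(t,x)  = -16*x*sin(8*t)/3
  f_x(t,x)  = 2*cos(8*t)/3
  f_xx(t,x) = 0
Assemble drift = f_t + (1/2) f_xx = -16*x*sin(8*t)/3 and diffusion = f_x = 2*cos(8*t)/3. Substituting x = B_t:
  d(2*B_t*cos(8*t)/3) = (-16*B_t*sin(8*t)/3) dt + (2*cos(8*t)/3) dB_t.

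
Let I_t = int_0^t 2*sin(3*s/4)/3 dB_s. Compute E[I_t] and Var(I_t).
E[I_t] = 0; Var(I_t) = 2*t/9 - 4*sin(3*t/2)/27

The Itô integral of a deterministic integrand f(s) has mean 0 because each increment f(s) * (B_{s+ds} - B_s) has mean 0. By the Itô isometry:
  Var( int_0^t f(s) dB_s ) = E[ (int_0^t f(s) dB_s)^2 ] = int_0^t f(s)^2 ds.
Here f(s) = 2*sin(3*s/4)/3, so f(s)^2 = 4*sin(3*s/4)^2/9. Integrate:
  int_0^t (4*sin(3*s/4)^2/9) ds = 2*t/9 - 4*sin(3*t/2)/27.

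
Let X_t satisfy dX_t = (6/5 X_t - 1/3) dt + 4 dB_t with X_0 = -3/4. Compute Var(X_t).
Var(X_t) = 20*exp(12*t/5)/3 - 20/3

The variance V(t) = Var(X_t) satisfies V'(t) = 2 a V(t) + c^2 with V(0) = 0 (drift coefficient is linear in X, diffusion is constant). With a = 6/5, c = 4, the solution is
  V(t) = (c^2 / (2 a)) * (exp(2 a t) - 1)
       = (4^2 / (2*(6/5))) * (exp((12/5) t) - 1)
       = 20*exp(12*t/5)/3 - 20/3.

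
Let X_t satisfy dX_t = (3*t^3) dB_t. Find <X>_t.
<X>_t = 9*t^7/7

For an Itô process dX_t = a(t) dt + b(t) dB_t, the quadratic variation is <X>_t = int_0^t b(s)^2 ds (the drift term does not contribute). Here b(s) = 3*s^3, so
  b(s)^2 = 9*s^6.
Integrating from 0 to t:
  <X>_t = int_0^t (9*s^6) ds = 9*t^7/7.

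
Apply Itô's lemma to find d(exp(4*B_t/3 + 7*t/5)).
d(exp(4*B_t/3 + 7*t/5)) = (103*exp(4*B_t/3 + 7*t/5)/45) dt + (4*exp(4*B_t/3 + 7*t/5)/3) dB_t

Itô's formula for f(t, x): d f(t, B_t) = (f_t + (1/2) f_xx) dt + f_x dB_t. Compute partials of f(t, x) = exp(7*t/5 + 4*x/3):
  f_t(t,x)  = 7*exp(7*t/5 + 4*x/3)/5
  f_x(t,x)  = 4*exp(7*t/5 + 4*x/3)/3
  f_xx(t,x) = 16*exp(7*t/5 + 4*x/3)/9
Assemble drift = f_t + (1/2) f_xx = 103*exp(7*t/5 + 4*x/3)/45 and diffusion = f_x = 4*exp(7*t/5 + 4*x/3)/3. Substituting x = B_t:
  d(exp(4*B_t/3 + 7*t/5)) = (103*exp(4*B_t/3 + 7*t/5)/45) dt + (4*exp(4*B_t/3 + 7*t/5)/3) dB_t.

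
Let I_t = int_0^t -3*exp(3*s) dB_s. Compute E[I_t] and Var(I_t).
E[I_t] = 0; Var(I_t) = 3*exp(6*t)/2 - 3/2

The Itô integral of a deterministic integrand f(s) has mean 0 because each increment f(s) * (B_{s+ds} - B_s) has mean 0. By the Itô isometry:
  Var( int_0^t f(s) dB_s ) = E[ (int_0^t f(s) dB_s)^2 ] = int_0^t f(s)^2 ds.
Here f(s) = -3*exp(3*s), so f(s)^2 = 9*exp(6*s). Integrate:
  int_0^t (9*exp(6*s)) ds = 3*exp(6*t)/2 - 3/2.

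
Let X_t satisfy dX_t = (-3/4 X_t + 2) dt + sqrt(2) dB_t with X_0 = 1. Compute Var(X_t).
Var(X_t) = 4/3 - 4*exp(-3*t/2)/3

The variance V(t) = Var(X_t) satisfies V'(t) = 2 a V(t) + c^2 with V(0) = 0 (drift coefficient is linear in X, diffusion is constant). With a = -3/4, c = sqrt(2), the solution is
  V(t) = (c^2 / (2 a)) * (exp(2 a t) - 1)
       = (sqrt(2)^2 / (2*(-3/4))) * (exp((-3/2) t) - 1)
       = 4/3 - 4*exp(-3*t/2)/3.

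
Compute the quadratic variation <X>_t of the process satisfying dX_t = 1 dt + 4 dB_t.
<X>_t = 16*t

For an Itô process dX_t = a(t) dt + b(t) dB_t, the quadratic variation is <X>_t = int_0^t b(s)^2 ds (the drift term does not contribute). Here b(s) = 4, so
  b(s)^2 = 16.
Integrating from 0 to t:
  <X>_t = int_0^t (16) ds = 16*t.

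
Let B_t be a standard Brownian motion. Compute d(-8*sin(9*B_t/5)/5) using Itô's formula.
d(-8*sin(9*B_t/5)/5) = (324*sin(9*B_t/5)/125) dt + (-72*cos(9*B_t/5)/25) dB_t

Itô's formula for f(B_t) gives d f(B_t) = f'(B_t) dB_t + (1/2) f''(B_t) dt. Compute derivatives of f(x) = -8*sin(9*x/5)/5:
  f'(x)  = -72*cos(9*x/5)/25
  f''(x) = 648*sin(9*x/5)/125
Substitute x = B_t and multiply the f'' term by 1/2:
  drift     = (1/2) * (648*sin(9*x/5)/125) evaluated at B_t = 324*sin(9*B_t/5)/125
  diffusion = (-72*cos(9*x/5)/25) evaluated at B_t = -72*cos(9*B_t/5)/25
Therefore d(-8*sin(9*B_t/5)/5) = (324*sin(9*B_t/5)/125) dt + (-72*cos(9*B_t/5)/25) dB_t.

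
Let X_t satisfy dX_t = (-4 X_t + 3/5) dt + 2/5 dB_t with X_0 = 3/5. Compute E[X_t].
E[X_t] = 3/20 + 9*exp(-4*t)/20

Taking expectations and using E[dB_t] = 0, the mean m(t) = E[X_t] satisfies the ODE m'(t) = a m(t) + b with m(0) = x_0. With a = -4, b = 3/5, x_0 = 3/5, the solution is
  m(t) = x_0 * exp(a t) + (b/a) * (exp(a t) - 1)
       = (3/5) * exp((-4) t) + ((3/5)/(-4)) * (exp((-4) t) - 1)
       = 3/20 + 9*exp(-4*t)/20.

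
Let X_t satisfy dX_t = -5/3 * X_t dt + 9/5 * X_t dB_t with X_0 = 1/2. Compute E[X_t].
E[X_t] = exp(-5*t/3)/2

For GBM dX = mu X dt + sigma X dB with X_0 = x_0, apply Itô to Y = log X: dY = (mu - sigma^2/2) dt + sigma dB, so Y_t = log(x_0) + (mu - sigma^2/2) t + sigma B_t and hence X_t = x_0 * exp((mu - sigma^2/2) t + sigma B_t).
With mu = -5/3, sigma = 9/5, x_0 = 1/2, this gives:
  X_t = 1/2 * exp((-493/150) * t + (9/5) * B_t).
Since sigma*B_t ~ Normal(0, sigma^2 t), E[exp(sigma*B_t)] = exp(sigma^2 t / 2); so E[X_t] = x_0 * exp((mu - sigma^2/2) t) * exp(sigma^2 t / 2) = x_0 * exp(mu t) = exp(-5*t/3)/2.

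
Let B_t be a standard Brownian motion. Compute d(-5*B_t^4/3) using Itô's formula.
d(-5*B_t^4/3) = (-10*B_t^2) dt + (-20*B_t^3/3) dB_t

Itô's formula for f(B_t) gives d f(B_t) = f'(B_t) dB_t + (1/2) f''(B_t) dt. Compute derivatives of f(x) = -5*x^4/3:
  f'(x)  = -20*x^3/3
  f''(x) = -20*x^2
Substitute x = B_t and multiply the f'' term by 1/2:
  drift     = (1/2) * (-20*x^2) evaluated at B_t = -10*B_t^2
  diffusion = (-20*x^3/3) evaluated at B_t = -20*B_t^3/3
Therefore d(-5*B_t^4/3) = (-10*B_t^2) dt + (-20*B_t^3/3) dB_t.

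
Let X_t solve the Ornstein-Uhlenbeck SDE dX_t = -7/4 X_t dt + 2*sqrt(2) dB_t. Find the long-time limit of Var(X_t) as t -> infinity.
lim Var(X_t) = 16/7

The OU SDE dX = -theta X dt + sigma dB admits the integrating factor exp(theta t): d(exp(theta t) X_t) = sigma exp(theta t) dB_t. Integrating from 0 to t gives X_t = x_0 * exp(-theta t) + sigma * int_0^t exp(-theta (t-s)) dB_s for any initial x_0. The Itô integral has variance (by the Itô isometry) sigma^2 * int_0^t exp(-2 theta (t - s)) ds = sigma^2 * (1 - exp(-2 theta t)) / (2 theta), independent of x_0.
With theta = 7/4, sigma = 2*sqrt(2):
  Var(X_t) = (2*sqrt(2))^2 * (1 - exp(-2*7/4 t)) / (2 * 7/4) = 16/7 - 16*exp(-7*t/2)/7.
As t -> infinity, exp(-2*7/4 t) -> 0, so the stationary variance is sigma^2 / (2 theta) = 16/7.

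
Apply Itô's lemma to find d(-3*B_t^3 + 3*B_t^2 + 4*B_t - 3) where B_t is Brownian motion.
d(-3*B_t^3 + 3*B_t^2 + 4*B_t - 3) = (3 - 9*B_t) dt + (-9*B_t^2 + 6*B_t + 4) dB_t

Itô's formula for f(B_t) gives d f(B_t) = f'(B_t) dB_t + (1/2) f''(B_t) dt. Compute derivatives of f(x) = -3*x^3 + 3*x^2 + 4*x - 3:
  f'(x)  = -9*x^2 + 6*x + 4
  f''(x) = 6 - 18*x
Substitute x = B_t and multiply the f'' term by 1/2:
  drift     = (1/2) * (6 - 18*x) evaluated at B_t = 3 - 9*B_t
  diffusion = (-9*x^2 + 6*x + 4) evaluated at B_t = -9*B_t^2 + 6*B_t + 4
Therefore d(-3*B_t^3 + 3*B_t^2 + 4*B_t - 3) = (3 - 9*B_t) dt + (-9*B_t^2 + 6*B_t + 4) dB_t.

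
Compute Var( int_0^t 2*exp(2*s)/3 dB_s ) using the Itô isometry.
Var = exp(4*t)/9 - 1/9

The Itô integral of a deterministic integrand f(s) has mean 0 because each increment f(s) * (B_{s+ds} - B_s) has mean 0. By the Itô isometry:
  Var( int_0^t f(s) dB_s ) = E[ (int_0^t f(s) dB_s)^2 ] = int_0^t f(s)^2 ds.
Here f(s) = 2*exp(2*s)/3, so f(s)^2 = 4*exp(4*s)/9. Integrate:
  int_0^t (4*exp(4*s)/9) ds = exp(4*t)/9 - 1/9.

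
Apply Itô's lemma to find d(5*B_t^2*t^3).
d(5*B_t^2*t^3) = (5*t^2*(3*B_t^2 + t)) dt + (10*B_t*t^3) dB_t

Itô's formula for f(t, x): d f(t, B_t) = (f_t + (1/2) f_xx) dt + f_x dB_t. Compute partials of f(t, x) = 5*t^3*x^2:
  f_t(t,x)  = 15*t^2*x^2
  f_x(t,x)  = 10*t^3*x
  f_xx(t,x) = 10*t^3
Assemble drift = f_t + (1/2) f_xx = 5*t^2*(t + 3*x^2) and diffusion = f_x = 10*t^3*x. Substituting x = B_t:
  d(5*B_t^2*t^3) = (5*t^2*(3*B_t^2 + t)) dt + (10*B_t*t^3) dB_t.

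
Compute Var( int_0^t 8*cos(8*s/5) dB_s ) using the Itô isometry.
Var = 32*t + 20*sin(8*t/5)*cos(8*t/5)

The Itô integral of a deterministic integrand f(s) has mean 0 because each increment f(s) * (B_{s+ds} - B_s) has mean 0. By the Itô isometry:
  Var( int_0^t f(s) dB_s ) = E[ (int_0^t f(s) dB_s)^2 ] = int_0^t f(s)^2 ds.
Here f(s) = 8*cos(8*s/5), so f(s)^2 = 64*cos(8*s/5)^2. Integrate:
  int_0^t (64*cos(8*s/5)^2) ds = 32*t + 20*sin(8*t/5)*cos(8*t/5).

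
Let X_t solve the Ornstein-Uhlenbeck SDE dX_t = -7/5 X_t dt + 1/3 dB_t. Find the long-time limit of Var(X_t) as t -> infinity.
lim Var(X_t) = 5/126

The OU SDE dX = -theta X dt + sigma dB admits the integrating factor exp(theta t): d(exp(theta t) X_t) = sigma exp(theta t) dB_t. Integrating from 0 to t gives X_t = x_0 * exp(-theta t) + sigma * int_0^t exp(-theta (t-s)) dB_s for any initial x_0. The Itô integral has variance (by the Itô isometry) sigma^2 * int_0^t exp(-2 theta (t - s)) ds = sigma^2 * (1 - exp(-2 theta t)) / (2 theta), independent of x_0.
With theta = 7/5, sigma = 1/3:
  Var(X_t) = (1/3)^2 * (1 - exp(-2*7/5 t)) / (2 * 7/5) = 5/126 - 5*exp(-14*t/5)/126.
As t -> infinity, exp(-2*7/5 t) -> 0, so the stationary variance is sigma^2 / (2 theta) = 5/126.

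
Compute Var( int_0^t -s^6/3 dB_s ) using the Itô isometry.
Var = t^13/117

The Itô integral of a deterministic integrand f(s) has mean 0 because each increment f(s) * (B_{s+ds} - B_s) has mean 0. By the Itô isometry:
  Var( int_0^t f(s) dB_s ) = E[ (int_0^t f(s) dB_s)^2 ] = int_0^t f(s)^2 ds.
Here f(s) = -s^6/3, so f(s)^2 = s^12/9. Integrate:
  int_0^t (s^12/9) ds = t^13/117.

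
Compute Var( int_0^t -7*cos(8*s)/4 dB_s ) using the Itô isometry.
Var = 49*t/32 + 49*sin(8*t)*cos(8*t)/256

The Itô integral of a deterministic integrand f(s) has mean 0 because each increment f(s) * (B_{s+ds} - B_s) has mean 0. By the Itô isometry:
  Var( int_0^t f(s) dB_s ) = E[ (int_0^t f(s) dB_s)^2 ] = int_0^t f(s)^2 ds.
Here f(s) = -7*cos(8*s)/4, so f(s)^2 = 49*cos(8*s)^2/16. Integrate:
  int_0^t (49*cos(8*s)^2/16) ds = 49*t/32 + 49*sin(8*t)*cos(8*t)/256.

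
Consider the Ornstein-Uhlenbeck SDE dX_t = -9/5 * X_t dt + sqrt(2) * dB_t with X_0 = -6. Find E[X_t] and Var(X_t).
E[X_t] = -6*exp(-9*t/5); Var(X_t) = 5/9 - 5*exp(-18*t/5)/9

The OU SDE dX = -theta X dt + sigma dB admits the integrating factor exp(theta t): d(exp(theta t) X_t) = sigma exp(theta t) dB_t. Integrating from 0 to t:
  X_t = x_0 * exp(-theta t) + sigma * int_0^t exp(-theta (t-s)) dB_s.
The Itô integral has mean 0 and (by the Itô isometry) variance sigma^2 * int_0^t exp(-2 theta (t - s)) ds = sigma^2 * (1 - exp(-2 theta t)) / (2 theta).
With theta = 9/5, sigma = sqrt(2), x_0 = -6:
  E[X_t] = -6 * exp(-9/5 t) = -6*exp(-9*t/5)
  Var(X_t) = (sqrt(2))^2 * (1 - exp(-2*9/5 t)) / (2 * 9/5) = 5/9 - 5*exp(-18*t/5)/9.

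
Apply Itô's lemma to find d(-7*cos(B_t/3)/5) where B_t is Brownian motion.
d(-7*cos(B_t/3)/5) = (7*cos(B_t/3)/90) dt + (7*sin(B_t/3)/15) dB_t

Itô's formula for f(B_t) gives d f(B_t) = f'(B_t) dB_t + (1/2) f''(B_t) dt. Compute derivatives of f(x) = -7*cos(x/3)/5:
  f'(x)  = 7*sin(x/3)/15
  f''(x) = 7*cos(x/3)/45
Substitute x = B_t and multiply the f'' term by 1/2:
  drift     = (1/2) * (7*cos(x/3)/45) evaluated at B_t = 7*cos(B_t/3)/90
  diffusion = (7*sin(x/3)/15) evaluated at B_t = 7*sin(B_t/3)/15
Therefore d(-7*cos(B_t/3)/5) = (7*cos(B_t/3)/90) dt + (7*sin(B_t/3)/15) dB_t.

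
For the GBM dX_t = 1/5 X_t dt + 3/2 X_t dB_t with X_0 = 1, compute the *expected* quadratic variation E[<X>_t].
E[<X>_t] = 45*exp(53*t/20)/53 - 45/53

<X>_t = int_0^t ((3/2) * X_s)^2 ds. Taking expectation inside the integral: E[<X>_t] = (3/2)^2 * int_0^t E[X_s^2] ds. For GBM, E[X_s^2] = x_0^2 * exp((2 mu + sigma^2) s). Integrating:
  E[<X>_t] = (3/2)^2 * 1^2 * (exp((2*(1/5) + (3/2)^2) t) - 1) / (2*(1/5) + (3/2)^2)
           = (3/2)^2 * 1^2 * (exp((53/20) t) - 1) / (53/20) = 45*exp(53*t/20)/53 - 45/53.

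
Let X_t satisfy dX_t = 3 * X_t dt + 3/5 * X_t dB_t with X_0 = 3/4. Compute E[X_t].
E[X_t] = 3*exp(3*t)/4

For GBM dX = mu X dt + sigma X dB with X_0 = x_0, apply Itô to Y = log X: dY = (mu - sigma^2/2) dt + sigma dB, so Y_t = log(x_0) + (mu - sigma^2/2) t + sigma B_t and hence X_t = x_0 * exp((mu - sigma^2/2) t + sigma B_t).
With mu = 3, sigma = 3/5, x_0 = 3/4, this gives:
  X_t = 3/4 * exp((141/50) * t + (3/5) * B_t).
Since sigma*B_t ~ Normal(0, sigma^2 t), E[exp(sigma*B_t)] = exp(sigma^2 t / 2); so E[X_t] = x_0 * exp((mu - sigma^2/2) t) * exp(sigma^2 t / 2) = x_0 * exp(mu t) = 3*exp(3*t)/4.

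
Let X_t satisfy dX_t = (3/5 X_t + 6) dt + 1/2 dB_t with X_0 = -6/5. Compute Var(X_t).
Var(X_t) = 5*exp(6*t/5)/24 - 5/24

The variance V(t) = Var(X_t) satisfies V'(t) = 2 a V(t) + c^2 with V(0) = 0 (drift coefficient is linear in X, diffusion is constant). With a = 3/5, c = 1/2, the solution is
  V(t) = (c^2 / (2 a)) * (exp(2 a t) - 1)
       = ((1/2)^2 / (2*(3/5))) * (exp((6/5) t) - 1)
       = 5*exp(6*t/5)/24 - 5/24.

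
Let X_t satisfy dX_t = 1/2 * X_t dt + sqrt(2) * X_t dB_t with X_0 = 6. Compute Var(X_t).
Var(X_t) = 36*(exp(2*t) - 1)*exp(t)

For GBM dX = mu X dt + sigma X dB with X_0 = x_0, apply Itô to Y = log X: dY = (mu - sigma^2/2) dt + sigma dB, so Y_t = log(x_0) + (mu - sigma^2/2) t + sigma B_t and hence X_t = x_0 * exp((mu - sigma^2/2) t + sigma B_t).
With mu = 1/2, sigma = sqrt(2), x_0 = 6, this gives:
  X_t = 6 * exp((-1/2) * t + (sqrt(2)) * B_t).
Since sigma*B_t ~ Normal(0, sigma^2 t), E[exp(sigma*B_t)] = exp(sigma^2 t / 2); so E[X_t] = x_0 * exp((mu - sigma^2/2) t) * exp(sigma^2 t / 2) = x_0 * exp(mu t) = 6*exp(t/2).
Var(X_t) = E[X_t^2] - (E[X_t])^2 = x_0^2 * exp(2 mu t) * (exp(sigma^2 t) - 1) = 36*(exp(2*t) - 1)*exp(t).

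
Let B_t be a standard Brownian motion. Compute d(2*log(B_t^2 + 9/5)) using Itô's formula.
d(2*log(B_t^2 + 9/5)) = (10*(9 - 5*B_t^2)/(5*B_t^2 + 9)^2) dt + (20*B_t/(5*B_t^2 + 9)) dB_t

Itô's formula for f(B_t) gives d f(B_t) = f'(B_t) dB_t + (1/2) f''(B_t) dt. Compute derivatives of f(x) = 2*log(x^2 + 9/5):
  f'(x)  = 20*x/(5*x^2 + 9)
  f''(x) = 20*(9 - 5*x^2)/(5*x^2 + 9)^2
Substitute x = B_t and multiply the f'' term by 1/2:
  drift     = (1/2) * (20*(9 - 5*x^2)/(5*x^2 + 9)^2) evaluated at B_t = 10*(9 - 5*B_t^2)/(5*B_t^2 + 9)^2
  diffusion = (20*x/(5*x^2 + 9)) evaluated at B_t = 20*B_t/(5*B_t^2 + 9)
Therefore d(2*log(B_t^2 + 9/5)) = (10*(9 - 5*B_t^2)/(5*B_t^2 + 9)^2) dt + (20*B_t/(5*B_t^2 + 9)) dB_t.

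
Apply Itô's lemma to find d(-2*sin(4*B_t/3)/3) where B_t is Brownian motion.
d(-2*sin(4*B_t/3)/3) = (16*sin(4*B_t/3)/27) dt + (-8*cos(4*B_t/3)/9) dB_t

Itô's formula for f(B_t) gives d f(B_t) = f'(B_t) dB_t + (1/2) f''(B_t) dt. Compute derivatives of f(x) = -2*sin(4*x/3)/3:
  f'(x)  = -8*cos(4*x/3)/9
  f''(x) = 32*sin(4*x/3)/27
Substitute x = B_t and multiply the f'' term by 1/2:
  drift     = (1/2) * (32*sin(4*x/3)/27) evaluated at B_t = 16*sin(4*B_t/3)/27
  diffusion = (-8*cos(4*x/3)/9) evaluated at B_t = -8*cos(4*B_t/3)/9
Therefore d(-2*sin(4*B_t/3)/3) = (16*sin(4*B_t/3)/27) dt + (-8*cos(4*B_t/3)/9) dB_t.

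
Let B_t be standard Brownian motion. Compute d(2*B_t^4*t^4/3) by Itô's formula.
d(2*B_t^4*t^4/3) = (B_t^2*t^3*(8*B_t^2/3 + 4*t)) dt + (8*B_t^3*t^4/3) dB_t

Itô's formula for f(t, x): d f(t, B_t) = (f_t + (1/2) f_xx) dt + f_x dB_t. Compute partials of f(t, x) = 2*t^4*x^4/3:
  f_t(t,x)  = 8*t^3*x^4/3
  f_x(t,x)  = 8*t^4*x^3/3
  f_xx(t,x) = 8*t^4*x^2
Assemble drift = f_t + (1/2) f_xx = t^3*x^2*(4*t + 8*x^2/3) and diffusion = f_x = 8*t^4*x^3/3. Substituting x = B_t:
  d(2*B_t^4*t^4/3) = (B_t^2*t^3*(8*B_t^2/3 + 4*t)) dt + (8*B_t^3*t^4/3) dB_t.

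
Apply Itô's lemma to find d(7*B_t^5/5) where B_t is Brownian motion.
d(7*B_t^5/5) = (14*B_t^3) dt + (7*B_t^4) dB_t

Itô's formula for f(B_t) gives d f(B_t) = f'(B_t) dB_t + (1/2) f''(B_t) dt. Compute derivatives of f(x) = 7*x^5/5:
  f'(x)  = 7*x^4
  f''(x) = 28*x^3
Substitute x = B_t and multiply the f'' term by 1/2:
  drift     = (1/2) * (28*x^3) evaluated at B_t = 14*B_t^3
  diffusion = (7*x^4) evaluated at B_t = 7*B_t^4
Therefore d(7*B_t^5/5) = (14*B_t^3) dt + (7*B_t^4) dB_t.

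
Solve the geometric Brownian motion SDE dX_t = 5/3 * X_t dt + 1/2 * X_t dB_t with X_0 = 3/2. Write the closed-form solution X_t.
X_t = 3/2 * exp((37/24) * t + (1/2) * B_t)

For GBM dX = mu X dt + sigma X dB with X_0 = x_0, apply Itô to Y = log X: dY = (mu - sigma^2/2) dt + sigma dB, so Y_t = log(x_0) + (mu - sigma^2/2) t + sigma B_t and hence X_t = x_0 * exp((mu - sigma^2/2) t + sigma B_t).
With mu = 5/3, sigma = 1/2, x_0 = 3/2, this gives:
  X_t = 3/2 * exp((37/24) * t + (1/2) * B_t).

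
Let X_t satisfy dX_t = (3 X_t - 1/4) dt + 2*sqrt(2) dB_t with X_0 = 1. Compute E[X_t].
E[X_t] = 11*exp(3*t)/12 + 1/12

Taking expectations and using E[dB_t] = 0, the mean m(t) = E[X_t] satisfies the ODE m'(t) = a m(t) + b with m(0) = x_0. With a = 3, b = -1/4, x_0 = 1, the solution is
  m(t) = x_0 * exp(a t) + (b/a) * (exp(a t) - 1)
       = 1 * exp(3 t) + ((-1/4)/3) * (exp(3 t) - 1)
       = 11*exp(3*t)/12 + 1/12.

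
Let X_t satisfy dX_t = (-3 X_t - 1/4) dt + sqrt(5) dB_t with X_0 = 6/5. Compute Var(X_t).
Var(X_t) = 5/6 - 5*exp(-6*t)/6

The variance V(t) = Var(X_t) satisfies V'(t) = 2 a V(t) + c^2 with V(0) = 0 (drift coefficient is linear in X, diffusion is constant). With a = -3, c = sqrt(5), the solution is
  V(t) = (c^2 / (2 a)) * (exp(2 a t) - 1)
       = (sqrt(5)^2 / (2*(-3))) * (exp((-6) t) - 1)
       = 5/6 - 5*exp(-6*t)/6.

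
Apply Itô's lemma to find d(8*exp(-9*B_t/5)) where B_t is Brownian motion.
d(8*exp(-9*B_t/5)) = (324*exp(-9*B_t/5)/25) dt + (-72*exp(-9*B_t/5)/5) dB_t

Itô's formula for f(B_t) gives d f(B_t) = f'(B_t) dB_t + (1/2) f''(B_t) dt. Compute derivatives of f(x) = 8*exp(-9*x/5):
  f'(x)  = -72*exp(-9*x/5)/5
  f''(x) = 648*exp(-9*x/5)/25
Substitute x = B_t and multiply the f'' term by 1/2:
  drift     = (1/2) * (648*exp(-9*x/5)/25) evaluated at B_t = 324*exp(-9*B_t/5)/25
  diffusion = (-72*exp(-9*x/5)/5) evaluated at B_t = -72*exp(-9*B_t/5)/5
Therefore d(8*exp(-9*B_t/5)) = (324*exp(-9*B_t/5)/25) dt + (-72*exp(-9*B_t/5)/5) dB_t.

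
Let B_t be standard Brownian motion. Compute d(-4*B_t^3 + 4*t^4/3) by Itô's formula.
d(-4*B_t^3 + 4*t^4/3) = (-12*B_t + 16*t^3/3) dt + (-12*B_t^2) dB_t

Itô's formula for f(t, x): d f(t, B_t) = (f_t + (1/2) f_xx) dt + f_x dB_t. Compute partials of f(t, x) = 4*t^4/3 - 4*x^3:
  f_t(t,x)  = 16*t^3/3
  f_x(t,x)  = -12*x^2
  f_xx(t,x) = -24*x
Assemble drift = f_t + (1/2) f_xx = 16*t^3/3 - 12*x and diffusion = f_x = -12*x^2. Substituting x = B_t:
  d(-4*B_t^3 + 4*t^4/3) = (-12*B_t + 16*t^3/3) dt + (-12*B_t^2) dB_t.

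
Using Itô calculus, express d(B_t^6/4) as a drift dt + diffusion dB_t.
d(B_t^6/4) = (15*B_t^4/4) dt + (3*B_t^5/2) dB_t

Itô's formula for f(B_t) gives d f(B_t) = f'(B_t) dB_t + (1/2) f''(B_t) dt. Compute derivatives of f(x) = x^6/4:
  f'(x)  = 3*x^5/2
  f''(x) = 15*x^4/2
Substitute x = B_t and multiply the f'' term by 1/2:
  drift     = (1/2) * (15*x^4/2) evaluated at B_t = 15*B_t^4/4
  diffusion = (3*x^5/2) evaluated at B_t = 3*B_t^5/2
Therefore d(B_t^6/4) = (15*B_t^4/4) dt + (3*B_t^5/2) dB_t.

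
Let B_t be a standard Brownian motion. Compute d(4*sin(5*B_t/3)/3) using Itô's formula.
d(4*sin(5*B_t/3)/3) = (-50*sin(5*B_t/3)/27) dt + (20*cos(5*B_t/3)/9) dB_t

Itô's formula for f(B_t) gives d f(B_t) = f'(B_t) dB_t + (1/2) f''(B_t) dt. Compute derivatives of f(x) = 4*sin(5*x/3)/3:
  f'(x)  = 20*cos(5*x/3)/9
  f''(x) = -100*sin(5*x/3)/27
Substitute x = B_t and multiply the f'' term by 1/2:
  drift     = (1/2) * (-100*sin(5*x/3)/27) evaluated at B_t = -50*sin(5*B_t/3)/27
  diffusion = (20*cos(5*x/3)/9) evaluated at B_t = 20*cos(5*B_t/3)/9
Therefore d(4*sin(5*B_t/3)/3) = (-50*sin(5*B_t/3)/27) dt + (20*cos(5*B_t/3)/9) dB_t.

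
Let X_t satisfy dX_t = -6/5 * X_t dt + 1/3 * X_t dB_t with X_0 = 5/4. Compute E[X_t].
E[X_t] = 5*exp(-6*t/5)/4

For GBM dX = mu X dt + sigma X dB with X_0 = x_0, apply Itô to Y = log X: dY = (mu - sigma^2/2) dt + sigma dB, so Y_t = log(x_0) + (mu - sigma^2/2) t + sigma B_t and hence X_t = x_0 * exp((mu - sigma^2/2) t + sigma B_t).
With mu = -6/5, sigma = 1/3, x_0 = 5/4, this gives:
  X_t = 5/4 * exp((-113/90) * t + (1/3) * B_t).
Since sigma*B_t ~ Normal(0, sigma^2 t), E[exp(sigma*B_t)] = exp(sigma^2 t / 2); so E[X_t] = x_0 * exp((mu - sigma^2/2) t) * exp(sigma^2 t / 2) = x_0 * exp(mu t) = 5*exp(-6*t/5)/4.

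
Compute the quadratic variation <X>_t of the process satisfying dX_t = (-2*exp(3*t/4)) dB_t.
<X>_t = 8*exp(3*t/2)/3 - 8/3

For an Itô process dX_t = a(t) dt + b(t) dB_t, the quadratic variation is <X>_t = int_0^t b(s)^2 ds (the drift term does not contribute). Here b(s) = -2*exp(3*s/4), so
  b(s)^2 = 4*exp(3*s/2).
Integrating from 0 to t:
  <X>_t = int_0^t (4*exp(3*s/2)) ds = 8*exp(3*t/2)/3 - 8/3.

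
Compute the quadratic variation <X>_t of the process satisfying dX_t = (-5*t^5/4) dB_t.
<X>_t = 25*t^11/176

For an Itô process dX_t = a(t) dt + b(t) dB_t, the quadratic variation is <X>_t = int_0^t b(s)^2 ds (the drift term does not contribute). Here b(s) = -5*s^5/4, so
  b(s)^2 = 25*s^10/16.
Integrating from 0 to t:
  <X>_t = int_0^t (25*s^10/16) ds = 25*t^11/176.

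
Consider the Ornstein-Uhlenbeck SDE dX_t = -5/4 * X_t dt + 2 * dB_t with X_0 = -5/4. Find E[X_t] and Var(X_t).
E[X_t] = -5*exp(-5*t/4)/4; Var(X_t) = 8/5 - 8*exp(-5*t/2)/5

The OU SDE dX = -theta X dt + sigma dB admits the integrating factor exp(theta t): d(exp(theta t) X_t) = sigma exp(theta t) dB_t. Integrating from 0 to t:
  X_t = x_0 * exp(-theta t) + sigma * int_0^t exp(-theta (t-s)) dB_s.
The Itô integral has mean 0 and (by the Itô isometry) variance sigma^2 * int_0^t exp(-2 theta (t - s)) ds = sigma^2 * (1 - exp(-2 theta t)) / (2 theta).
With theta = 5/4, sigma = 2, x_0 = -5/4:
  E[X_t] = -5/4 * exp(-5/4 t) = -5*exp(-5*t/4)/4
  Var(X_t) = (2)^2 * (1 - exp(-2*5/4 t)) / (2 * 5/4) = 8/5 - 8*exp(-5*t/2)/5.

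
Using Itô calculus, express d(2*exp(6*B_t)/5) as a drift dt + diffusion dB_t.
d(2*exp(6*B_t)/5) = (36*exp(6*B_t)/5) dt + (12*exp(6*B_t)/5) dB_t

Itô's formula for f(B_t) gives d f(B_t) = f'(B_t) dB_t + (1/2) f''(B_t) dt. Compute derivatives of f(x) = 2*exp(6*x)/5:
  f'(x)  = 12*exp(6*x)/5
  f''(x) = 72*exp(6*x)/5
Substitute x = B_t and multiply the f'' term by 1/2:
  drift     = (1/2) * (72*exp(6*x)/5) evaluated at B_t = 36*exp(6*B_t)/5
  diffusion = (12*exp(6*x)/5) evaluated at B_t = 12*exp(6*B_t)/5
Therefore d(2*exp(6*B_t)/5) = (36*exp(6*B_t)/5) dt + (12*exp(6*B_t)/5) dB_t.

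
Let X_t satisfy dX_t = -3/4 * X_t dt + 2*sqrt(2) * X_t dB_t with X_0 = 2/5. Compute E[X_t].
E[X_t] = 2*exp(-3*t/4)/5

For GBM dX = mu X dt + sigma X dB with X_0 = x_0, apply Itô to Y = log X: dY = (mu - sigma^2/2) dt + sigma dB, so Y_t = log(x_0) + (mu - sigma^2/2) t + sigma B_t and hence X_t = x_0 * exp((mu - sigma^2/2) t + sigma B_t).
With mu = -3/4, sigma = 2*sqrt(2), x_0 = 2/5, this gives:
  X_t = 2/5 * exp((-19/4) * t + (2*sqrt(2)) * B_t).
Since sigma*B_t ~ Normal(0, sigma^2 t), E[exp(sigma*B_t)] = exp(sigma^2 t / 2); so E[X_t] = x_0 * exp((mu - sigma^2/2) t) * exp(sigma^2 t / 2) = x_0 * exp(mu t) = 2*exp(-3*t/4)/5.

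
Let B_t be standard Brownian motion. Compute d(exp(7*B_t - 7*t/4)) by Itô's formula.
d(exp(7*B_t - 7*t/4)) = (91*exp(7*B_t - 7*t/4)/4) dt + (7*exp(7*B_t - 7*t/4)) dB_t

Itô's formula for f(t, x): d f(t, B_t) = (f_t + (1/2) f_xx) dt + f_x dB_t. Compute partials of f(t, x) = exp(-7*t/4 + 7*x):
  f_t(t,x)  = -7*exp(-7*t/4 + 7*x)/4
  f_x(t,x)  = 7*exp(-7*t/4 + 7*x)
  f_xx(t,x) = 49*exp(-7*t/4 + 7*x)
Assemble drift = f_t + (1/2) f_xx = 91*exp(-7*t/4 + 7*x)/4 and diffusion = f_x = 7*exp(-7*t/4 + 7*x). Substituting x = B_t:
  d(exp(7*B_t - 7*t/4)) = (91*exp(7*B_t - 7*t/4)/4) dt + (7*exp(7*B_t - 7*t/4)) dB_t.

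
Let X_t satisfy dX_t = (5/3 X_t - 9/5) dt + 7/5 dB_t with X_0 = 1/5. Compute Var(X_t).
Var(X_t) = 147*exp(10*t/3)/250 - 147/250

The variance V(t) = Var(X_t) satisfies V'(t) = 2 a V(t) + c^2 with V(0) = 0 (drift coefficient is linear in X, diffusion is constant). With a = 5/3, c = 7/5, the solution is
  V(t) = (c^2 / (2 a)) * (exp(2 a t) - 1)
       = ((7/5)^2 / (2*(5/3))) * (exp((10/3) t) - 1)
       = 147*exp(10*t/3)/250 - 147/250.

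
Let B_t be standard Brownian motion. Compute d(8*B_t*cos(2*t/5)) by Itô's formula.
d(8*B_t*cos(2*t/5)) = (-16*B_t*sin(2*t/5)/5) dt + (8*cos(2*t/5)) dB_t

Itô's formula for f(t, x): d f(t, B_t) = (f_t + (1/2) f_xx) dt + f_x dB_t. Compute partials of f(t, x) = 8*x*cos(2*t/5):
  f_t(t,x)  = -16*x*sin(2*t/5)/5
  f_x(t,x)  = 8*cos(2*t/5)
  f_xx(t,x) = 0
Assemble drift = f_t + (1/2) f_xx = -16*x*sin(2*t/5)/5 and diffusion = f_x = 8*cos(2*t/5). Substituting x = B_t:
  d(8*B_t*cos(2*t/5)) = (-16*B_t*sin(2*t/5)/5) dt + (8*cos(2*t/5)) dB_t.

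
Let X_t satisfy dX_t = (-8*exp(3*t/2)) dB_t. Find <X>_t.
<X>_t = 64*exp(3*t)/3 - 64/3

For an Itô process dX_t = a(t) dt + b(t) dB_t, the quadratic variation is <X>_t = int_0^t b(s)^2 ds (the drift term does not contribute). Here b(s) = -8*exp(3*s/2), so
  b(s)^2 = 64*exp(3*s).
Integrating from 0 to t:
  <X>_t = int_0^t (64*exp(3*s)) ds = 64*exp(3*t)/3 - 64/3.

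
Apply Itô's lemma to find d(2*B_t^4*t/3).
d(2*B_t^4*t/3) = (2*B_t^2*(B_t^2 + 6*t)/3) dt + (8*B_t^3*t/3) dB_t

Itô's formula for f(t, x): d f(t, B_t) = (f_t + (1/2) f_xx) dt + f_x dB_t. Compute partials of f(t, x) = 2*t*x^4/3:
  f_t(t,x)  = 2*x^4/3
  f_x(t,x)  = 8*t*x^3/3
  f_xx(t,x) = 8*t*x^2
Assemble drift = f_t + (1/2) f_xx = 2*x^2*(6*t + x^2)/3 and diffusion = f_x = 8*t*x^3/3. Substituting x = B_t:
  d(2*B_t^4*t/3) = (2*B_t^2*(B_t^2 + 6*t)/3) dt + (8*B_t^3*t/3) dB_t.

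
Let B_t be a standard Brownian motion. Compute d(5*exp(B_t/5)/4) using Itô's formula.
d(5*exp(B_t/5)/4) = (exp(B_t/5)/40) dt + (exp(B_t/5)/4) dB_t

Itô's formula for f(B_t) gives d f(B_t) = f'(B_t) dB_t + (1/2) f''(B_t) dt. Compute derivatives of f(x) = 5*exp(x/5)/4:
  f'(x)  = exp(x/5)/4
  f''(x) = exp(x/5)/20
Substitute x = B_t and multiply the f'' term by 1/2:
  drift     = (1/2) * (exp(x/5)/20) evaluated at B_t = exp(B_t/5)/40
  diffusion = (exp(x/5)/4) evaluated at B_t = exp(B_t/5)/4
Therefore d(5*exp(B_t/5)/4) = (exp(B_t/5)/40) dt + (exp(B_t/5)/4) dB_t.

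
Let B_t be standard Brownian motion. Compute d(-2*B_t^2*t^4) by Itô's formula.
d(-2*B_t^2*t^4) = (2*t^3*(-4*B_t^2 - t)) dt + (-4*B_t*t^4) dB_t

Itô's formula for f(t, x): d f(t, B_t) = (f_t + (1/2) f_xx) dt + f_x dB_t. Compute partials of f(t, x) = -2*t^4*x^2:
  f_t(t,x)  = -8*t^3*x^2
  f_x(t,x)  = -4*t^4*x
  f_xx(t,x) = -4*t^4
Assemble drift = f_t + (1/2) f_xx = 2*t^3*(-t - 4*x^2) and diffusion = f_x = -4*t^4*x. Substituting x = B_t:
  d(-2*B_t^2*t^4) = (2*t^3*(-4*B_t^2 - t)) dt + (-4*B_t*t^4) dB_t.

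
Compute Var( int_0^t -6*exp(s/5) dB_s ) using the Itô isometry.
Var = 90*exp(2*t/5) - 90

The Itô integral of a deterministic integrand f(s) has mean 0 because each increment f(s) * (B_{s+ds} - B_s) has mean 0. By the Itô isometry:
  Var( int_0^t f(s) dB_s ) = E[ (int_0^t f(s) dB_s)^2 ] = int_0^t f(s)^2 ds.
Here f(s) = -6*exp(s/5), so f(s)^2 = 36*exp(2*s/5). Integrate:
  int_0^t (36*exp(2*s/5)) ds = 90*exp(2*t/5) - 90.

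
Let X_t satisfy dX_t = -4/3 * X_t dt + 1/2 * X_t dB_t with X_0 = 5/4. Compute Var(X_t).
Var(X_t) = (25*exp(t/4) - 25)*exp(-8*t/3)/16

For GBM dX = mu X dt + sigma X dB with X_0 = x_0, apply Itô to Y = log X: dY = (mu - sigma^2/2) dt + sigma dB, so Y_t = log(x_0) + (mu - sigma^2/2) t + sigma B_t and hence X_t = x_0 * exp((mu - sigma^2/2) t + sigma B_t).
With mu = -4/3, sigma = 1/2, x_0 = 5/4, this gives:
  X_t = 5/4 * exp((-35/24) * t + (1/2) * B_t).
Since sigma*B_t ~ Normal(0, sigma^2 t), E[exp(sigma*B_t)] = exp(sigma^2 t / 2); so E[X_t] = x_0 * exp((mu - sigma^2/2) t) * exp(sigma^2 t / 2) = x_0 * exp(mu t) = 5*exp(-4*t/3)/4.
Var(X_t) = E[X_t^2] - (E[X_t])^2 = x_0^2 * exp(2 mu t) * (exp(sigma^2 t) - 1) = (25*exp(t/4) - 25)*exp(-8*t/3)/16.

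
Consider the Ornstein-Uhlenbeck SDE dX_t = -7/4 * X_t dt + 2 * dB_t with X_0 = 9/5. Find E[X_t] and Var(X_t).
E[X_t] = 9*exp(-7*t/4)/5; Var(X_t) = 8/7 - 8*exp(-7*t/2)/7

The OU SDE dX = -theta X dt + sigma dB admits the integrating factor exp(theta t): d(exp(theta t) X_t) = sigma exp(theta t) dB_t. Integrating from 0 to t:
  X_t = x_0 * exp(-theta t) + sigma * int_0^t exp(-theta (t-s)) dB_s.
The Itô integral has mean 0 and (by the Itô isometry) variance sigma^2 * int_0^t exp(-2 theta (t - s)) ds = sigma^2 * (1 - exp(-2 theta t)) / (2 theta).
With theta = 7/4, sigma = 2, x_0 = 9/5:
  E[X_t] = 9/5 * exp(-7/4 t) = 9*exp(-7*t/4)/5
  Var(X_t) = (2)^2 * (1 - exp(-2*7/4 t)) / (2 * 7/4) = 8/7 - 8*exp(-7*t/2)/7.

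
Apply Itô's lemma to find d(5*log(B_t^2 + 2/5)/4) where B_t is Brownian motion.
d(5*log(B_t^2 + 2/5)/4) = (25*(2 - 5*B_t^2)/(4*(5*B_t^2 + 2)^2)) dt + (25*B_t/(2*(5*B_t^2 + 2))) dB_t

Itô's formula for f(B_t) gives d f(B_t) = f'(B_t) dB_t + (1/2) f''(B_t) dt. Compute derivatives of f(x) = 5*log(x^2 + 2/5)/4:
  f'(x)  = 25*x/(2*(5*x^2 + 2))
  f''(x) = 25*(2 - 5*x^2)/(2*(5*x^2 + 2)^2)
Substitute x = B_t and multiply the f'' term by 1/2:
  drift     = (1/2) * (25*(2 - 5*x^2)/(2*(5*x^2 + 2)^2)) evaluated at B_t = 25*(2 - 5*B_t^2)/(4*(5*B_t^2 + 2)^2)
  diffusion = (25*x/(2*(5*x^2 + 2))) evaluated at B_t = 25*B_t/(2*(5*B_t^2 + 2))
Therefore d(5*log(B_t^2 + 2/5)/4) = (25*(2 - 5*B_t^2)/(4*(5*B_t^2 + 2)^2)) dt + (25*B_t/(2*(5*B_t^2 + 2))) dB_t.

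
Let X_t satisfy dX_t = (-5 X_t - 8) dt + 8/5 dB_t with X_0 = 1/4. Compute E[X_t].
E[X_t] = -8/5 + 37*exp(-5*t)/20

Taking expectations and using E[dB_t] = 0, the mean m(t) = E[X_t] satisfies the ODE m'(t) = a m(t) + b with m(0) = x_0. With a = -5, b = -8, x_0 = 1/4, the solution is
  m(t) = x_0 * exp(a t) + (b/a) * (exp(a t) - 1)
       = (1/4) * exp((-5) t) + ((-8)/(-5)) * (exp((-5) t) - 1)
       = -8/5 + 37*exp(-5*t)/20.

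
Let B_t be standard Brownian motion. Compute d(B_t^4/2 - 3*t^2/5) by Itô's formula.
d(B_t^4/2 - 3*t^2/5) = (3*B_t^2 - 6*t/5) dt + (2*B_t^3) dB_t

Itô's formula for f(t, x): d f(t, B_t) = (f_t + (1/2) f_xx) dt + f_x dB_t. Compute partials of f(t, x) = -3*t^2/5 + x^4/2:
  f_t(t,x)  = -6*t/5
  f_x(t,x)  = 2*x^3
  f_xx(t,x) = 6*x^2
Assemble drift = f_t + (1/2) f_xx = -6*t/5 + 3*x^2 and diffusion = f_x = 2*x^3. Substituting x = B_t:
  d(B_t^4/2 - 3*t^2/5) = (3*B_t^2 - 6*t/5) dt + (2*B_t^3) dB_t.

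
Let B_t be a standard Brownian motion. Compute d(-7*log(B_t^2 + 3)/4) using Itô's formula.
d(-7*log(B_t^2 + 3)/4) = (7*(B_t^2 - 3)/(4*(B_t^2 + 3)^2)) dt + (-7*B_t/(2*B_t^2 + 6)) dB_t

Itô's formula for f(B_t) gives d f(B_t) = f'(B_t) dB_t + (1/2) f''(B_t) dt. Compute derivatives of f(x) = -7*log(x^2 + 3)/4:
  f'(x)  = -7*x/(2*x^2 + 6)
  f''(x) = 7*(x^2 - 3)/(2*(x^2 + 3)^2)
Substitute x = B_t and multiply the f'' term by 1/2:
  drift     = (1/2) * (7*(x^2 - 3)/(2*(x^2 + 3)^2)) evaluated at B_t = 7*(B_t^2 - 3)/(4*(B_t^2 + 3)^2)
  diffusion = (-7*x/(2*x^2 + 6)) evaluated at B_t = -7*B_t/(2*B_t^2 + 6)
Therefore d(-7*log(B_t^2 + 3)/4) = (7*(B_t^2 - 3)/(4*(B_t^2 + 3)^2)) dt + (-7*B_t/(2*B_t^2 + 6)) dB_t.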